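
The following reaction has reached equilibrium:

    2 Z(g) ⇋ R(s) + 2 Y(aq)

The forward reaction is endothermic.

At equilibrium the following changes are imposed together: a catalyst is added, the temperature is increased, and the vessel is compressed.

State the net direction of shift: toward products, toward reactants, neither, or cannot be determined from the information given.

right

A catalyst speeds both forward and reverse rates equally; it changes neither Q nor K — no shift from this change.
The forward reaction is endothermic. Raising T favours the endothermic direction — shift to the right.
Gas moles: reactants 2, products 0 (Δn_gas = -2). Compression shifts the system toward the side with fewer moles of gas — to the right.
Only the nonzero effect(s) matter; the net shift is to the right.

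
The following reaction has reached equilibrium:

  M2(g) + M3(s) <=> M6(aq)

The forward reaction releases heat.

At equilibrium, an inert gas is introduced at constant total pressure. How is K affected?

The equilibrium constant depends only on temperature. This perturbation may move the position of equilibrium, but since T is unchanged, K itself is unchanged.

unchanged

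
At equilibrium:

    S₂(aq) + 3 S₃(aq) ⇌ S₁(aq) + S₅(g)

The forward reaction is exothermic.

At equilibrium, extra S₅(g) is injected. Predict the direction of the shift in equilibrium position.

Adding S₅ (g), a product, drives the reaction to the left.

left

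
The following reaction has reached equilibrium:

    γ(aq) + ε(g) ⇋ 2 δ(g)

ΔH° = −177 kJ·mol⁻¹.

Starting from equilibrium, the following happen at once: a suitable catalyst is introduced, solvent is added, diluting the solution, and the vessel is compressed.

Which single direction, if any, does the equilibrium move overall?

A catalyst speeds both forward and reverse rates equally; it changes neither Q nor K — no shift from this change.
Dilution lowers every aqueous concentration by the same factor. Δn_aq = 0 − 1 = -1, so the system shifts toward the side with more dissolved moles — to the left.
Gas moles: reactants 1, products 2 (Δn_gas = +1). Compression shifts the system toward the side with fewer moles of gas — to the left.
Only the nonzero effect(s) matter; the net shift is to the left.

left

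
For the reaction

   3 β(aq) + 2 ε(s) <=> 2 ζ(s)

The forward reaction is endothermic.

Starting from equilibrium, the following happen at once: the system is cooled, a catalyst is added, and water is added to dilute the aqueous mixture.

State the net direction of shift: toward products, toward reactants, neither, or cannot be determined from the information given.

left

The forward reaction is endothermic. Lowering T favours the exothermic direction — shift to the left.
A catalyst speeds both forward and reverse rates equally; it changes neither Q nor K — no shift from this change.
Dilution lowers every aqueous concentration by the same factor. Δn_aq = 0 − 3 = -3, so the system shifts toward the side with more dissolved moles — to the left.
Only the nonzero effect(s) matter; the net shift is to the left.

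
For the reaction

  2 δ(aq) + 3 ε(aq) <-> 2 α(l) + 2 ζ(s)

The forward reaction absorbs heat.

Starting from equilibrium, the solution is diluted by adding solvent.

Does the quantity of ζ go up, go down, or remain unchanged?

Dilution lowers every aqueous concentration by the same factor. Δn_aq = 0 − 5 = -5, so the system shifts toward the side with more dissolved moles — to the left.
The net shift is to the left. ζ is a product, so its amount decreases.

decreases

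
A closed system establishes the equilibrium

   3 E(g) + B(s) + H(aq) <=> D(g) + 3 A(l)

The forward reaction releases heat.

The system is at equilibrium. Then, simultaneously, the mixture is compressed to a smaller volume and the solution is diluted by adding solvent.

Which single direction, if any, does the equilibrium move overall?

Gas moles: reactants 3, products 1 (Δn_gas = -2). Compression shifts the system toward the side with fewer moles of gas — to the right.
Dilution lowers every aqueous concentration by the same factor. Δn_aq = 0 − 1 = -1, so the system shifts toward the side with more dissolved moles — to the left.
The individual effects push in opposite directions; without quantitative information the net direction cannot be determined.

cannot be determined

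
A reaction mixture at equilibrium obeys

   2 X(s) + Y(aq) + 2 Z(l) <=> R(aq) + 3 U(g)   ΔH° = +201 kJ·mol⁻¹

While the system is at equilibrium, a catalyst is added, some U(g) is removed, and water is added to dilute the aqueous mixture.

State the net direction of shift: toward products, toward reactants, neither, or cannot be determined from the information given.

A catalyst speeds both forward and reverse rates equally; it changes neither Q nor K — no shift from this change.
Removing U (g), a product, drives the reaction to the right.
Dilution scales every aqueous concentration by the same factor. Δn_aq = 1 − 1 = 0, so Q is unchanged — no shift.
Only the nonzero effect(s) matter; the net shift is to the right.

right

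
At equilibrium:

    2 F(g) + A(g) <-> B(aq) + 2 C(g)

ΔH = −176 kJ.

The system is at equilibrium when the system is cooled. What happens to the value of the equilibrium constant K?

K depends on temperature via the van 't Hoff relation. The forward reaction is exothermic, so lowering T increases K.

increases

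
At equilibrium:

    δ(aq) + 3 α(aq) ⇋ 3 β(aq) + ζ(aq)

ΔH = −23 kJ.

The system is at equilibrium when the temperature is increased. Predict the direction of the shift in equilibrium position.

left

The forward reaction is exothermic. Raising T favours the endothermic direction — shift to the left.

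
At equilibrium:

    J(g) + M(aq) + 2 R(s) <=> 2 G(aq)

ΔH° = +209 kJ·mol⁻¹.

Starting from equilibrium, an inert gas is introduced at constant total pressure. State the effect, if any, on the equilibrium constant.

The equilibrium constant depends only on temperature. This perturbation may move the position of equilibrium, but since T is unchanged, K itself is unchanged.

unchanged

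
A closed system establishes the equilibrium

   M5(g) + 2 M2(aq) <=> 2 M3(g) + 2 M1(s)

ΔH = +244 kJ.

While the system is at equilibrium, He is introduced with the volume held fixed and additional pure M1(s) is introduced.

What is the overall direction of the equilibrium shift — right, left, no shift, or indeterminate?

no shift

At constant volume, adding an inert gas leaves every reacting species' partial pressure unchanged, so Q is unchanged — no shift from this change.
M1 is a pure solid; its activity is 1 regardless of amount, so Q is unaffected — no shift from this change.
None of the changes alters Q relative to K, so there is no net shift.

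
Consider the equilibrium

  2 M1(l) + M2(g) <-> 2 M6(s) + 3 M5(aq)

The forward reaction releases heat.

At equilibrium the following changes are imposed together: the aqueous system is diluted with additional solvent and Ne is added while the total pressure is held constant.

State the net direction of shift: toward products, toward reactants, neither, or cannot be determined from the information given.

cannot be determined

Dilution lowers every aqueous concentration by the same factor. Δn_aq = 3 − 0 = +3, so the system shifts toward the side with more dissolved moles — to the right.
Adding inert gas at constant total pressure expands the volume and lowers every reacting partial pressure. With Δn_gas = 0 − 1 = -1, Q moves away from K toward the side with fewer gas moles, so the system shifts toward the side with more gas moles — to the left.
The individual effects push in opposite directions; without quantitative information the net direction cannot be determined.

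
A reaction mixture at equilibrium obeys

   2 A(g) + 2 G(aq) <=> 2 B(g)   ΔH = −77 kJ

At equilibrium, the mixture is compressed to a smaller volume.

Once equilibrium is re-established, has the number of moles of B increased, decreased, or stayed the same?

Gas moles: reactants 2, products 2. Δn_gas = 0, so a volume change leaves Q equal to K — no shift from this change.
No net shift occurs, so the amount of B is unchanged.

unchanged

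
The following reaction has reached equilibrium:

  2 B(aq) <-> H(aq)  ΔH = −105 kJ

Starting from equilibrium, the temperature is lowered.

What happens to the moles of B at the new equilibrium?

The forward reaction is exothermic. Lowering T favours the exothermic direction — shift to the right.
The net shift is to the right. B is a reactant, so its amount decreases.

decreases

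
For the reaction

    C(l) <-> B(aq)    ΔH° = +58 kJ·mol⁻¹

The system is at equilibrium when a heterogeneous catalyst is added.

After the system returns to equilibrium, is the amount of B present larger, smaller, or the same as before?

A catalyst speeds both forward and reverse rates equally; it changes neither Q nor K — no shift from this change.
No net shift occurs, so the amount of B is unchanged.

unchanged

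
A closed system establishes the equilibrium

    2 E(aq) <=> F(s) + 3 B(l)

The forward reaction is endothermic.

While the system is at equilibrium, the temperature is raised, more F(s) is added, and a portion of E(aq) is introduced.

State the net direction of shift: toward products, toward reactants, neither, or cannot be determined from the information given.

right

The forward reaction is endothermic. Raising T favours the endothermic direction — shift to the right.
F is a pure solid; its activity is 1 regardless of amount, so Q is unaffected — no shift from this change.
Adding E (aq), a reactant, drives the reaction to the right.
Only the nonzero effect(s) matter; the net shift is to the right.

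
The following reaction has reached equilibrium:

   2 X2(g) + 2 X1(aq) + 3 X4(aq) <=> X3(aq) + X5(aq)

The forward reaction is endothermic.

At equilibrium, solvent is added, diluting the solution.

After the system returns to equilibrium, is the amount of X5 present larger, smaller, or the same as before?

Dilution lowers every aqueous concentration by the same factor. Δn_aq = 2 − 5 = -3, so the system shifts toward the side with more dissolved moles — to the left.
The net shift is to the left. X5 is a product, so its amount decreases.

decreases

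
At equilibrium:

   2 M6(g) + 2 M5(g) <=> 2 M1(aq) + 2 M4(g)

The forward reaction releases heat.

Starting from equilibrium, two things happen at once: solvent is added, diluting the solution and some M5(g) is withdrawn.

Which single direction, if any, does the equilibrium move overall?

Dilution lowers every aqueous concentration by the same factor. Δn_aq = 2 − 0 = +2, so the system shifts toward the side with more dissolved moles — to the right.
Removing M5 (g), a reactant, drives the reaction to the left.
The individual effects push in opposite directions; without quantitative information the net direction cannot be determined.

cannot be determined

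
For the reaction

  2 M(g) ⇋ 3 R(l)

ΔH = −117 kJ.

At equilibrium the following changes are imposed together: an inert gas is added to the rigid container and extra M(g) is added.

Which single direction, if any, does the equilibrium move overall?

At constant volume, adding an inert gas leaves every reacting species' partial pressure unchanged, so Q is unchanged — no shift from this change.
Adding M (g), a reactant, drives the reaction to the right.
Only the nonzero effect(s) matter; the net shift is to the right.

right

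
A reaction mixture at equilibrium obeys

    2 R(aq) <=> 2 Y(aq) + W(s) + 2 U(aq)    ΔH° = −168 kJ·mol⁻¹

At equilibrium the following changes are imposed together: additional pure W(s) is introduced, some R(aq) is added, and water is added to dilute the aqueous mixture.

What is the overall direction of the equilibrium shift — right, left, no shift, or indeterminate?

right

W is a pure solid; its activity is 1 regardless of amount, so Q is unaffected — no shift from this change.
Adding R (aq), a reactant, drives the reaction to the right.
Dilution lowers every aqueous concentration by the same factor. Δn_aq = 4 − 2 = +2, so the system shifts toward the side with more dissolved moles — to the right.
Only the nonzero effect(s) matter; the net shift is to the right.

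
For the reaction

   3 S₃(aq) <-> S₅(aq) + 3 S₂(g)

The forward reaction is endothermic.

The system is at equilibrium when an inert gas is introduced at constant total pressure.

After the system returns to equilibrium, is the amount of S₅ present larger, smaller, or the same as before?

increases

Adding inert gas at constant total pressure expands the volume and lowers every reacting partial pressure. With Δn_gas = 3 − 0 = +3, Q moves away from K toward the side with fewer gas moles, so the system shifts toward the side with more gas moles — to the right.
The net shift is to the right. S₅ is a product, so its amount increases.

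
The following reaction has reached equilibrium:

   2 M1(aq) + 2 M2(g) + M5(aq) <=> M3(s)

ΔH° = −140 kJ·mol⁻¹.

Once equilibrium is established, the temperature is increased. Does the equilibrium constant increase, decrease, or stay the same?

decreases

K depends on temperature via the van 't Hoff relation. The forward reaction is exothermic, so raising T decreases K.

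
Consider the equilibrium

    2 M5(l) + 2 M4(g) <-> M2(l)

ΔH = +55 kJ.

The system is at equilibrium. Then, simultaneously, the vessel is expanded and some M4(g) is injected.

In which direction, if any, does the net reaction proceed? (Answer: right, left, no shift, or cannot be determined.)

cannot be determined

Gas moles: reactants 2, products 0 (Δn_gas = -2). Expansion shifts the system toward the side with more moles of gas — to the left.
Adding M4 (g), a reactant, drives the reaction to the right.
The individual effects push in opposite directions; without quantitative information the net direction cannot be determined.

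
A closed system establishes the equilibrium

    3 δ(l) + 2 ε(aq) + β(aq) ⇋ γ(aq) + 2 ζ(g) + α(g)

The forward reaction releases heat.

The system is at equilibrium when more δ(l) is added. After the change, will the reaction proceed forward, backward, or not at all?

δ is a pure liquid; its activity is 1 regardless of amount, so Q is unaffected — no shift from this change.

no shift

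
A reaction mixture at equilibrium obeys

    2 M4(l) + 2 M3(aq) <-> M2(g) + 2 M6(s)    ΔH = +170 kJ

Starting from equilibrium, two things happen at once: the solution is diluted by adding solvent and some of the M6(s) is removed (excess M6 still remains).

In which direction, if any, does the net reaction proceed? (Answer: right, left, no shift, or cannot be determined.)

left

Dilution lowers every aqueous concentration by the same factor. Δn_aq = 0 − 2 = -2, so the system shifts toward the side with more dissolved moles — to the left.
M6 is a pure solid; its activity is 1 regardless of amount, so Q is unaffected — no shift from this change.
Only the nonzero effect(s) matter; the net shift is to the left.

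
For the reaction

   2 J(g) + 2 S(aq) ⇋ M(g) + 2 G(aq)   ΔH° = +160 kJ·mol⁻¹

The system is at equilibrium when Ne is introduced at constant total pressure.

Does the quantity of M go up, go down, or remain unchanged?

decreases

Adding inert gas at constant total pressure expands the volume and lowers every reacting partial pressure. With Δn_gas = 1 − 2 = -1, Q moves away from K toward the side with fewer gas moles, so the system shifts toward the side with more gas moles — to the left.
The net shift is to the left. M is a product, so its amount decreases.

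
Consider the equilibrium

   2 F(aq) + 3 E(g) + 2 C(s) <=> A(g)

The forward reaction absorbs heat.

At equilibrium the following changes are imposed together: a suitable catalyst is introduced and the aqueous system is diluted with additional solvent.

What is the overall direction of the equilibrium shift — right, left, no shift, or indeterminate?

A catalyst speeds both forward and reverse rates equally; it changes neither Q nor K — no shift from this change.
Dilution lowers every aqueous concentration by the same factor. Δn_aq = 0 − 2 = -2, so the system shifts toward the side with more dissolved moles — to the left.
Only the nonzero effect(s) matter; the net shift is to the left.

left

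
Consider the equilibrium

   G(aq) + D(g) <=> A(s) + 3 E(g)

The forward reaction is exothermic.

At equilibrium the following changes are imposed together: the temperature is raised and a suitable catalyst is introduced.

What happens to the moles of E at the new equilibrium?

The forward reaction is exothermic. Raising T favours the endothermic direction — shift to the left.
A catalyst speeds both forward and reverse rates equally; it changes neither Q nor K — no shift from this change.
The net shift is to the left. E is a product, so its amount decreases.

decreases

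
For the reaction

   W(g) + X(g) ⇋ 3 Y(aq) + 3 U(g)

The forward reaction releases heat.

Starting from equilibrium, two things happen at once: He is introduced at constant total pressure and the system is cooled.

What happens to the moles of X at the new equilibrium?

Adding inert gas at constant total pressure expands the volume and lowers every reacting partial pressure. With Δn_gas = 3 − 2 = +1, Q moves away from K toward the side with fewer gas moles, so the system shifts toward the side with more gas moles — to the right.
The forward reaction is exothermic. Lowering T favours the exothermic direction — shift to the right.
The net shift is to the right. X is a reactant, so its amount decreases.

decreases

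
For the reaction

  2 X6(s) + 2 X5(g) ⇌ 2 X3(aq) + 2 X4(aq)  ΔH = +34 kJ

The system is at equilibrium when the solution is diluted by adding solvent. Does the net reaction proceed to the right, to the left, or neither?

right

Dilution lowers every aqueous concentration by the same factor. Δn_aq = 4 − 0 = +4, so the system shifts toward the side with more dissolved moles — to the right.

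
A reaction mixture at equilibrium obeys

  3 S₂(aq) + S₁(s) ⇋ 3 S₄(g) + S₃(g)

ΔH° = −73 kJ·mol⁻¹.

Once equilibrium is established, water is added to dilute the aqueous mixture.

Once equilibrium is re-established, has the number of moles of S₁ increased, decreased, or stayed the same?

Dilution lowers every aqueous concentration by the same factor. Δn_aq = 0 − 3 = -3, so the system shifts toward the side with more dissolved moles — to the left.
The net shift is to the left. S₁ is a reactant, so its amount increases.

increases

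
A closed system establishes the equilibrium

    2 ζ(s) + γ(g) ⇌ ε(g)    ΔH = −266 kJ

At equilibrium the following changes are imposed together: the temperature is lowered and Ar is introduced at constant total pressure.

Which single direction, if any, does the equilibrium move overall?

right

The forward reaction is exothermic. Lowering T favours the exothermic direction — shift to the right.
Adding inert gas at constant total pressure expands the volume, scaling every reacting partial pressure by the same factor. Δn_gas = 1 − 1 = 0, so Q is unchanged — no shift.
Only the nonzero effect(s) matter; the net shift is to the right.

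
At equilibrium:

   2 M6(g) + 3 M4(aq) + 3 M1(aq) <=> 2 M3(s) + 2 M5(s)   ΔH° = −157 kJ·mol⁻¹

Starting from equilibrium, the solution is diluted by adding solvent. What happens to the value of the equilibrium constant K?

unchanged

The equilibrium constant depends only on temperature. This perturbation may move the position of equilibrium, but since T is unchanged, K itself is unchanged.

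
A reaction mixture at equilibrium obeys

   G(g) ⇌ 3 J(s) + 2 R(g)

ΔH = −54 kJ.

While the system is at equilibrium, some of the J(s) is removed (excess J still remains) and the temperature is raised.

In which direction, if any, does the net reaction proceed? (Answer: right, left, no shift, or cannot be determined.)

J is a pure solid; its activity is 1 regardless of amount, so Q is unaffected — no shift from this change.
The forward reaction is exothermic. Raising T favours the endothermic direction — shift to the left.
Only the nonzero effect(s) matter; the net shift is to the left.

left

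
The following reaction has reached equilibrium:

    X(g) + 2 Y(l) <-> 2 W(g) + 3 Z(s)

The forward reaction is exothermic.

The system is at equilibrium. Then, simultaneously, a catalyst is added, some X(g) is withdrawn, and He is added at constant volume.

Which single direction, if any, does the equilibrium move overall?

left

A catalyst speeds both forward and reverse rates equally; it changes neither Q nor K — no shift from this change.
Removing X (g), a reactant, drives the reaction to the left.
At constant volume, adding an inert gas leaves every reacting species' partial pressure unchanged, so Q is unchanged — no shift from this change.
Only the nonzero effect(s) matter; the net shift is to the left.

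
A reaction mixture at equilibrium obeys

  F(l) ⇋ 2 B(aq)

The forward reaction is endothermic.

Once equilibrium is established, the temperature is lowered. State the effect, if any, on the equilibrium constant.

K depends on temperature via the van 't Hoff relation. The forward reaction is endothermic, so lowering T decreases K.

decreases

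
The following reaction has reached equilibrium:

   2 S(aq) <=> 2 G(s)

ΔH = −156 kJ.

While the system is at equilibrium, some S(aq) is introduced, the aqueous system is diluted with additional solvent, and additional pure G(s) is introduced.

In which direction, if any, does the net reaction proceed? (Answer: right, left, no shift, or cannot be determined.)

Adding S (aq), a reactant, drives the reaction to the right.
Dilution lowers every aqueous concentration by the same factor. Δn_aq = 0 − 2 = -2, so the system shifts toward the side with more dissolved moles — to the left.
G is a pure solid; its activity is 1 regardless of amount, so Q is unaffected — no shift from this change.
The individual effects push in opposite directions; without quantitative information the net direction cannot be determined.

cannot be determined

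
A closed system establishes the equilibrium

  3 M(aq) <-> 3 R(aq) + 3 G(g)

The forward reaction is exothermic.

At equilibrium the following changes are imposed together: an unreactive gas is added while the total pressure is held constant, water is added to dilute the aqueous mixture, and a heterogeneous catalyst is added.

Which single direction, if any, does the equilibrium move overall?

right

Adding inert gas at constant total pressure expands the volume and lowers every reacting partial pressure. With Δn_gas = 3 − 0 = +3, Q moves away from K toward the side with fewer gas moles, so the system shifts toward the side with more gas moles — to the right.
Dilution scales every aqueous concentration by the same factor. Δn_aq = 3 − 3 = 0, so Q is unchanged — no shift.
A catalyst speeds both forward and reverse rates equally; it changes neither Q nor K — no shift from this change.
Only the nonzero effect(s) matter; the net shift is to the right.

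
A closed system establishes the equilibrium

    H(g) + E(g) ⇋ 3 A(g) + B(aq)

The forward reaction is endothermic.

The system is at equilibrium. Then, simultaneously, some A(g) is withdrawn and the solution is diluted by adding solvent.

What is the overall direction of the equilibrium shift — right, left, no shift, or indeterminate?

right

Removing A (g), a product, drives the reaction to the right.
Dilution lowers every aqueous concentration by the same factor. Δn_aq = 1 − 0 = +1, so the system shifts toward the side with more dissolved moles — to the right.
All effects act in the same direction — net shift to the right.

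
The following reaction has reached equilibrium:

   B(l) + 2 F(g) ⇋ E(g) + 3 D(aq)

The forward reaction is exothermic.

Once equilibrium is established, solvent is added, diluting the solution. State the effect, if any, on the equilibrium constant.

unchanged

The equilibrium constant depends only on temperature. This perturbation may move the position of equilibrium, but since T is unchanged, K itself is unchanged.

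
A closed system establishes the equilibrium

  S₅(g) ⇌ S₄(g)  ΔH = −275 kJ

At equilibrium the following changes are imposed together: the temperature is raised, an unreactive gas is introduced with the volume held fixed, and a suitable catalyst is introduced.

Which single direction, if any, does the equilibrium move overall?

The forward reaction is exothermic. Raising T favours the endothermic direction — shift to the left.
At constant volume, adding an inert gas leaves every reacting species' partial pressure unchanged, so Q is unchanged — no shift from this change.
A catalyst speeds both forward and reverse rates equally; it changes neither Q nor K — no shift from this change.
Only the nonzero effect(s) matter; the net shift is to the left.

left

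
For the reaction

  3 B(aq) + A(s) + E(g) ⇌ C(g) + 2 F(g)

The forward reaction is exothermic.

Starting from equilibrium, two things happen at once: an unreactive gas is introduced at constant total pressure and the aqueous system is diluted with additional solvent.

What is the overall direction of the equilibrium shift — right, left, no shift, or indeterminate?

Adding inert gas at constant total pressure expands the volume and lowers every reacting partial pressure. With Δn_gas = 3 − 1 = +2, Q moves away from K toward the side with fewer gas moles, so the system shifts toward the side with more gas moles — to the right.
Dilution lowers every aqueous concentration by the same factor. Δn_aq = 0 − 3 = -3, so the system shifts toward the side with more dissolved moles — to the left.
The individual effects push in opposite directions; without quantitative information the net direction cannot be determined.

cannot be determined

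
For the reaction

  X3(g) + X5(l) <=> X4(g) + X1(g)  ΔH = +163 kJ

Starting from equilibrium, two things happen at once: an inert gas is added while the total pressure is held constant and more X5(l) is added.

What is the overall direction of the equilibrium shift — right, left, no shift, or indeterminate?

Adding inert gas at constant total pressure expands the volume and lowers every reacting partial pressure. With Δn_gas = 2 − 1 = +1, Q moves away from K toward the side with fewer gas moles, so the system shifts toward the side with more gas moles — to the right.
X5 is a pure liquid; its activity is 1 regardless of amount, so Q is unaffected — no shift from this change.
Only the nonzero effect(s) matter; the net shift is to the right.

right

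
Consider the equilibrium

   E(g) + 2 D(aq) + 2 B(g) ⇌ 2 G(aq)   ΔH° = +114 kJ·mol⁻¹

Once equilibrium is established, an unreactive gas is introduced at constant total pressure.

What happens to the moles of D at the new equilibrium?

Adding inert gas at constant total pressure expands the volume and lowers every reacting partial pressure. With Δn_gas = 0 − 3 = -3, Q moves away from K toward the side with fewer gas moles, so the system shifts toward the side with more gas moles — to the left.
The net shift is to the left. D is a reactant, so its amount increases.

increases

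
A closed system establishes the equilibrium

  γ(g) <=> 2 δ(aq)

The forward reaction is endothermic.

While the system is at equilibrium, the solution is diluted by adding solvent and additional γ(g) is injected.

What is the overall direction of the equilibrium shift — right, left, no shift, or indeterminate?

right

Dilution lowers every aqueous concentration by the same factor. Δn_aq = 2 − 0 = +2, so the system shifts toward the side with more dissolved moles — to the right.
Adding γ (g), a reactant, drives the reaction to the right.
All effects act in the same direction — net shift to the right.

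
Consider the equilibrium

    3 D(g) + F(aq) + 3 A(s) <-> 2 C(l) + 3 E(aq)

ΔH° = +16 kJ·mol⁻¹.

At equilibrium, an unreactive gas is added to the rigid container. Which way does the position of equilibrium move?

no shift

At constant volume, adding an inert gas leaves every reacting species' partial pressure unchanged, so Q is unchanged — no shift from this change.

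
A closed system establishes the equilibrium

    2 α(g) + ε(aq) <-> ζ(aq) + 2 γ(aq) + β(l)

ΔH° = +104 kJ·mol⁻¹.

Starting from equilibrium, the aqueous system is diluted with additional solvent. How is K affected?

The equilibrium constant depends only on temperature. This perturbation may move the position of equilibrium, but since T is unchanged, K itself is unchanged.

unchanged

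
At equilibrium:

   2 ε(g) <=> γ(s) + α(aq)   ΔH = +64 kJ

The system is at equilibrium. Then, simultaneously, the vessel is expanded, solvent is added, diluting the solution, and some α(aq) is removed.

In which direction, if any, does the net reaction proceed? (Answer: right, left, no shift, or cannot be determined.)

Gas moles: reactants 2, products 0 (Δn_gas = -2). Expansion shifts the system toward the side with more moles of gas — to the left.
Dilution lowers every aqueous concentration by the same factor. Δn_aq = 1 − 0 = +1, so the system shifts toward the side with more dissolved moles — to the right.
Removing α (aq), a product, drives the reaction to the right.
The individual effects push in opposite directions; without quantitative information the net direction cannot be determined.

cannot be determined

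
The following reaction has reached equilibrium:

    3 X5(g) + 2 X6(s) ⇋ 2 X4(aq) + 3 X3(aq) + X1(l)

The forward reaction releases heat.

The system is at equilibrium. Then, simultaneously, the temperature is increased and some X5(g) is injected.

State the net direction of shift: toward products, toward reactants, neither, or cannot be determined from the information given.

cannot be determined

The forward reaction is exothermic. Raising T favours the endothermic direction — shift to the left.
Adding X5 (g), a reactant, drives the reaction to the right.
The individual effects push in opposite directions; without quantitative information the net direction cannot be determined.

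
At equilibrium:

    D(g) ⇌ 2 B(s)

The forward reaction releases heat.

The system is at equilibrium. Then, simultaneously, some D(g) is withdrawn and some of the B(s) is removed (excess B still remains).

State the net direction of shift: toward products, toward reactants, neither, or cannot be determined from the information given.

Removing D (g), a reactant, drives the reaction to the left.
B is a pure solid; its activity is 1 regardless of amount, so Q is unaffected — no shift from this change.
Only the nonzero effect(s) matter; the net shift is to the left.

left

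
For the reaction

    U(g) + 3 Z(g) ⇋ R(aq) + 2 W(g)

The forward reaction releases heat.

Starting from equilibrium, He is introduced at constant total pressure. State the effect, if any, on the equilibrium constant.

The equilibrium constant depends only on temperature. This perturbation may move the position of equilibrium, but since T is unchanged, K itself is unchanged.

unchanged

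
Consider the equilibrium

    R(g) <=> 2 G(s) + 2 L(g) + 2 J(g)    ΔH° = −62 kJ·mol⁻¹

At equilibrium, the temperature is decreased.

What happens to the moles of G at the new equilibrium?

The forward reaction is exothermic. Lowering T favours the exothermic direction — shift to the right.
The net shift is to the right. G is a product, so its amount increases.

increases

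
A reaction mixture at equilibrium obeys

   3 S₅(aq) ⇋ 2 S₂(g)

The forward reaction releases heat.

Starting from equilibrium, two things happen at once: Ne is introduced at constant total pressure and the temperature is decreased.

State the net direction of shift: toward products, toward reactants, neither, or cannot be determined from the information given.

right

Adding inert gas at constant total pressure expands the volume and lowers every reacting partial pressure. With Δn_gas = 2 − 0 = +2, Q moves away from K toward the side with fewer gas moles, so the system shifts toward the side with more gas moles — to the right.
The forward reaction is exothermic. Lowering T favours the exothermic direction — shift to the right.
All effects act in the same direction — net shift to the right.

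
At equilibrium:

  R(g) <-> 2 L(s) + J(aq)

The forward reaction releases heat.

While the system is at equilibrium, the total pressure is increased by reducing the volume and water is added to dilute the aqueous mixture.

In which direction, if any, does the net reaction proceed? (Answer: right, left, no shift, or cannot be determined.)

Gas moles: reactants 1, products 0 (Δn_gas = -1). Compression shifts the system toward the side with fewer moles of gas — to the right.
Dilution lowers every aqueous concentration by the same factor. Δn_aq = 1 − 0 = +1, so the system shifts toward the side with more dissolved moles — to the right.
All effects act in the same direction — net shift to the right.

right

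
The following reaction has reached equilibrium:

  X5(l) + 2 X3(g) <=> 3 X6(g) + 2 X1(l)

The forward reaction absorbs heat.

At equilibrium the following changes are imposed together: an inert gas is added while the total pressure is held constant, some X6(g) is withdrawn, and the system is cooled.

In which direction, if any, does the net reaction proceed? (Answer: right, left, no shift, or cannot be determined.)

cannot be determined

Adding inert gas at constant total pressure expands the volume and lowers every reacting partial pressure. With Δn_gas = 3 − 2 = +1, Q moves away from K toward the side with fewer gas moles, so the system shifts toward the side with more gas moles — to the right.
Removing X6 (g), a product, drives the reaction to the right.
The forward reaction is endothermic. Lowering T favours the exothermic direction — shift to the left.
The individual effects push in opposite directions; without quantitative information the net direction cannot be determined.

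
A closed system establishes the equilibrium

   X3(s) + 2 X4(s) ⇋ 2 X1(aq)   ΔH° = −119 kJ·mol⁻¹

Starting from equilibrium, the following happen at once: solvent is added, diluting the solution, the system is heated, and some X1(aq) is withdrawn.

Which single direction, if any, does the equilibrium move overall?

Dilution lowers every aqueous concentration by the same factor. Δn_aq = 2 − 0 = +2, so the system shifts toward the side with more dissolved moles — to the right.
The forward reaction is exothermic. Raising T favours the endothermic direction — shift to the left.
Removing X1 (aq), a product, drives the reaction to the right.
The individual effects push in opposite directions; without quantitative information the net direction cannot be determined.

cannot be determined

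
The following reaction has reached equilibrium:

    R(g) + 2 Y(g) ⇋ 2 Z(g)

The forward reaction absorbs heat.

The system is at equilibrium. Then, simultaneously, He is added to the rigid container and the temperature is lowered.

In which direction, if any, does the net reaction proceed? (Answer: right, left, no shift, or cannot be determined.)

left

At constant volume, adding an inert gas leaves every reacting species' partial pressure unchanged, so Q is unchanged — no shift from this change.
The forward reaction is endothermic. Lowering T favours the exothermic direction — shift to the left.
Only the nonzero effect(s) matter; the net shift is to the left.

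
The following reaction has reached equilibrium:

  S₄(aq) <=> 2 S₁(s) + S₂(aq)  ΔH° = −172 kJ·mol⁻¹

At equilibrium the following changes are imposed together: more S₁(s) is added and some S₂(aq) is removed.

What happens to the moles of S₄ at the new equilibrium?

decreases

S₁ is a pure solid; its activity is 1 regardless of amount, so Q is unaffected — no shift from this change.
Removing S₂ (aq), a product, drives the reaction to the right.
The net shift is to the right. S₄ is a reactant, so its amount decreases.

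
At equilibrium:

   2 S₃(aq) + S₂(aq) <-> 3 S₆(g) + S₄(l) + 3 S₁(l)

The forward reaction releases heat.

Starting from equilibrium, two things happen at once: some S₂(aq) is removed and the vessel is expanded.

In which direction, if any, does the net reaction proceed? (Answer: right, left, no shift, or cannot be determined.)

cannot be determined

Removing S₂ (aq), a reactant, drives the reaction to the left.
Gas moles: reactants 0, products 3 (Δn_gas = +3). Expansion shifts the system toward the side with more moles of gas — to the right.
The individual effects push in opposite directions; without quantitative information the net direction cannot be determined.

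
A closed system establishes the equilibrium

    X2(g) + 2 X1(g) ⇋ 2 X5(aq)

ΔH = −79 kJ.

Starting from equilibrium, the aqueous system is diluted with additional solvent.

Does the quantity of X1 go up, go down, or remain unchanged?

decreases

Dilution lowers every aqueous concentration by the same factor. Δn_aq = 2 − 0 = +2, so the system shifts toward the side with more dissolved moles — to the right.
The net shift is to the right. X1 is a reactant, so its amount decreases.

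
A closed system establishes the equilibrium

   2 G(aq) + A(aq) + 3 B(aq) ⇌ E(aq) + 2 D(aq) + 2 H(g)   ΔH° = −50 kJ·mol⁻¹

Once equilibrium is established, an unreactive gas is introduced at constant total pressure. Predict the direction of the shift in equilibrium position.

right

Adding inert gas at constant total pressure expands the volume and lowers every reacting partial pressure. With Δn_gas = 2 − 0 = +2, Q moves away from K toward the side with fewer gas moles, so the system shifts toward the side with more gas moles — to the right.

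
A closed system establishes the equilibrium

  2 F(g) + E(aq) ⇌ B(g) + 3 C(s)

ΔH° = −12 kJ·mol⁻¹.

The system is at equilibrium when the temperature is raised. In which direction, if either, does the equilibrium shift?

The forward reaction is exothermic. Raising T favours the endothermic direction — shift to the left.

left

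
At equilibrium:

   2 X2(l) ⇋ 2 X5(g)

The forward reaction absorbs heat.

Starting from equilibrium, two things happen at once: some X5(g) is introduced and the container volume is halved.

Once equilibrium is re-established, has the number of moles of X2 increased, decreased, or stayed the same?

increases

Adding X5 (g), a product, drives the reaction to the left.
Gas moles: reactants 0, products 2 (Δn_gas = +2). Compression shifts the system toward the side with fewer moles of gas — to the left.
The net shift is to the left. X2 is a reactant, so its amount increases.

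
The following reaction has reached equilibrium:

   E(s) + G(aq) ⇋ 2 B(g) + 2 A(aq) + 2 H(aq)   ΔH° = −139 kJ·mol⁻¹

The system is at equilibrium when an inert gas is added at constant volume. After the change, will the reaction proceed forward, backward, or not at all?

At constant volume, adding an inert gas leaves every reacting species' partial pressure unchanged, so Q is unchanged — no shift from this change.

no shift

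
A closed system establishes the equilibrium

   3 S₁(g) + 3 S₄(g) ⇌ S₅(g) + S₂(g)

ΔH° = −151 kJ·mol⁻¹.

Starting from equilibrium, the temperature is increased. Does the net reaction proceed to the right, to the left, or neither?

left

The forward reaction is exothermic. Raising T favours the endothermic direction — shift to the left.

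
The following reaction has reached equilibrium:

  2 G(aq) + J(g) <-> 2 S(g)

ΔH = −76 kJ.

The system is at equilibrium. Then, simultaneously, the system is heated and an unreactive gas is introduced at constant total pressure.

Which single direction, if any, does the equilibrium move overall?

The forward reaction is exothermic. Raising T favours the endothermic direction — shift to the left.
Adding inert gas at constant total pressure expands the volume and lowers every reacting partial pressure. With Δn_gas = 2 − 1 = +1, Q moves away from K toward the side with fewer gas moles, so the system shifts toward the side with more gas moles — to the right.
The individual effects push in opposite directions; without quantitative information the net direction cannot be determined.

cannot be determined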